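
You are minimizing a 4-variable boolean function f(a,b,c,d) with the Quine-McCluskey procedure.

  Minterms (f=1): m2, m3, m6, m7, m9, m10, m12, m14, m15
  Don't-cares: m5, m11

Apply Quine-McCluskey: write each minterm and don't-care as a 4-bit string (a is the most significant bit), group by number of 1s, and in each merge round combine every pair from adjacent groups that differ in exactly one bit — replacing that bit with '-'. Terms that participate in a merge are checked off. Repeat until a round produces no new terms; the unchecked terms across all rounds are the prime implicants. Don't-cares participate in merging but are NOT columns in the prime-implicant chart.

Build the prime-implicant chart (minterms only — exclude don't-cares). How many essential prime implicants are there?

[col 0] 0010*, 0011*, 0101*, 0110*, 0111*, 1001*, 1010*, 1011*, 1100*, 1110*, 1111*
[col 1] -010*, -011*, -110*, -111*, 0-10*, 0-11*, 001-*, 01-1, 011-*, 1-10*, 1-11*, 10-1, 101-*, 11-0, 111-*
[col 2] --10*, --11*, -01-*, -11-*, 0-1-*, 1-1-*
[col 3] --1-
Prime implicants: --1-, 01-1, 10-1, 11-0
PI chart (minterm → PIs covering it):
  2 | --1-  (sole → essential)
  3 | --1-  (sole → essential)
  6 | --1-  (sole → essential)
  7 | --1-,01-1
  9 | 10-1  (sole → essential)
  10 | --1-  (sole → essential)
  12 | 11-0  (sole → essential)
  14 | --1-,11-0
  15 | --1-  (sole → essential)
Essential prime implicants: --1-, 10-1, 11-0

3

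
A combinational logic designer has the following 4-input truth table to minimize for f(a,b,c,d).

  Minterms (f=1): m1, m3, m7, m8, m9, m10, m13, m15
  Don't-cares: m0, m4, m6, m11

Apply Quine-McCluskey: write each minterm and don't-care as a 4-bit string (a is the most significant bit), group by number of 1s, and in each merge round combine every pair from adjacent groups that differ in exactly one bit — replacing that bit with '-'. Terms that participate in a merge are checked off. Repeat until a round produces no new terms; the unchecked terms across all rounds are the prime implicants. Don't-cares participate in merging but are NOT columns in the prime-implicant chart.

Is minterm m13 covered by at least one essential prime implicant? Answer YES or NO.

YES

size-2^0 implicants → 0000(✓)  0001(✓)  0011(✓)  0100(✓)  0110(✓)  0111(✓)  1000(✓)  1001(✓)  1010(✓)  1011(✓)  1101(✓)  1111(✓)
size-2^1 implicants → -000(✓)  -001(✓)  -011(✓)  -111(✓)  0-00  0-11(✓)  00-1(✓)  000-(✓)  01-0  011-  1-01(✓)  1-11(✓)  10-0(✓)  10-1(✓)  100-(✓)  101-(✓)  11-1(✓)
size-2^2 implicants → --11  -0-1  -00-  1--1  10--
Unchecked terms (primes): --11, -0-1, -00-, 0-00, 01-0, 011-, 1--1, 10--
Minterm coverage:
  m1 ⊆ -0-1,-00-
  m3 ⊆ --11,-0-1
  m7 ⊆ --11,011-
  m8 ⊆ -00-,10--
  m9 ⊆ -0-1,-00-,1--1,10--
  m10 ⊆ 10-- [E]
  m13 ⊆ 1--1 [E]
  m15 ⊆ --11,1--1
E = {1--1, 10--}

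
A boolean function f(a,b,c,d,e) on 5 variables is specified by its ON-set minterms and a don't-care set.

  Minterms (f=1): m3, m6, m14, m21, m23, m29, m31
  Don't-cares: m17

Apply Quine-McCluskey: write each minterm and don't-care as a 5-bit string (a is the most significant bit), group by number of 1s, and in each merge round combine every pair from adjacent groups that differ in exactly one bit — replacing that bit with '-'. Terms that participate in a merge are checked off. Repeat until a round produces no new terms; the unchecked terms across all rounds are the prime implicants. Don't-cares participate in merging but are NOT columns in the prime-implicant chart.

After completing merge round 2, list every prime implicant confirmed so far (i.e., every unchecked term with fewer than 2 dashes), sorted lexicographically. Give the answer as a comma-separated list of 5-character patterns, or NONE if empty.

[col 0] 00011, 00110*, 01110*, 10001*, 10101*, 10111*, 11101*, 11111*
[col 1] 0-110, 1-101*, 1-111*, 10-01, 101-1*, 111-1*
[col 2] 1-1-1
Prime implicants: 0-110, 00011, 1-1-1, 10-01

0-110, 00011, 10-01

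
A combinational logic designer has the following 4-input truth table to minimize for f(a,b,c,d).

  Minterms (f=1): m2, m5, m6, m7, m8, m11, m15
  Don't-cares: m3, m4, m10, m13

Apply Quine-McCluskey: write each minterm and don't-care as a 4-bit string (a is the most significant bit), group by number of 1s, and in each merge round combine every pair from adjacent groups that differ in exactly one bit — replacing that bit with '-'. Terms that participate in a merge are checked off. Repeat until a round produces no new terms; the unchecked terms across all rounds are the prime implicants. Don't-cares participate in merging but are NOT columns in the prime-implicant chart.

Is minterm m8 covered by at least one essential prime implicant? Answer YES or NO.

[col 0] 0010*, 0011*, 0100*, 0101*, 0110*, 0111*, 1000*, 1010*, 1011*, 1101*, 1111*
[col 1] -010*, -011*, -101*, -111*, 0-10*, 0-11*, 001-*, 01-0*, 01-1*, 010-*, 011-*, 1-11*, 10-0, 101-*, 11-1*
[col 2] --11, -01-, -1-1, 0-1-, 01--
Prime implicants: --11, -01-, -1-1, 0-1-, 01--, 10-0
PI chart (minterm → PIs covering it):
  2 | -01-,0-1-
  5 | -1-1,01--
  6 | 0-1-,01--
  7 | --11,-1-1,0-1-,01--
  8 | 10-0  (sole → essential)
  11 | --11,-01-
  15 | --11,-1-1
Essential prime implicants: 10-0

YES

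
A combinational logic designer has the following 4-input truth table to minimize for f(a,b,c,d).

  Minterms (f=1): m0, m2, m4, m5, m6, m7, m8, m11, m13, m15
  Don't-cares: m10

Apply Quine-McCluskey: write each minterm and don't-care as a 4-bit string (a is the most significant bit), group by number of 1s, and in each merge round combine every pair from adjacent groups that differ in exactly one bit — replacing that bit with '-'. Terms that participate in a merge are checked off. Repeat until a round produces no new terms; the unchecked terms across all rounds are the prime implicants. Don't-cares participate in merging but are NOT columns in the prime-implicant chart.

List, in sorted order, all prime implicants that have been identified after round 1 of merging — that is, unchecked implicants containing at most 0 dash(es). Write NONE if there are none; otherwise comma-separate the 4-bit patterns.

Round 0: 0000✓ 0010✓ 0100✓ 0101✓ 0110✓ 0111✓ 1000✓ 1010✓ 1011✓ 1101✓ 1111✓
Round 1: -000✓ -010✓ -101✓ -111✓ 0-00✓ 0-10✓ 00-0✓ 01-0✓ 01-1✓ 010-✓ 011-✓ 1-11 10-0✓ 101- 11-1✓
Round 2: -0-0 -1-1 0--0 01--
PIs = {-0-0, -1-1, 0--0, 01--, 1-11, 101-}

NONE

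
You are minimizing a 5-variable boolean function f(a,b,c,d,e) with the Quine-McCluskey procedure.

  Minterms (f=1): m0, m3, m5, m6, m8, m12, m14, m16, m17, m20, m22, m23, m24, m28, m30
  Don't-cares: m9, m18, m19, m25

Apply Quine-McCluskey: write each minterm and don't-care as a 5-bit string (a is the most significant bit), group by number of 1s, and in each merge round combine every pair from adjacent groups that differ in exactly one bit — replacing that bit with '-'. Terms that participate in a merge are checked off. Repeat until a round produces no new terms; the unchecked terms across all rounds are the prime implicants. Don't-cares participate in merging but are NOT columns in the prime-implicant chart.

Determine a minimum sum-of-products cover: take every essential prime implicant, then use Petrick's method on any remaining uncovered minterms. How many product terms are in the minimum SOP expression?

size-2^0 implicants → 00000(✓)  00011(✓)  00101  00110(✓)  01000(✓)  01001(✓)  01100(✓)  01110(✓)  10000(✓)  10001(✓)  10010(✓)  10011(✓)  10100(✓)  10110(✓)  10111(✓)  11000(✓)  11001(✓)  11100(✓)  11110(✓)
size-2^1 implicants → -0000(✓)  -0011  -0110(✓)  -1000(✓)  -1001(✓)  -1100(✓)  -1110(✓)  0-000(✓)  0-110(✓)  01-00(✓)  0100-(✓)  011-0(✓)  1-000(✓)  1-001(✓)  1-100(✓)  1-110(✓)  10-00(✓)  10-10(✓)  10-11(✓)  100-0(✓)  100-1(✓)  1000-(✓)  1001-(✓)  101-0(✓)  1011-(✓)  11-00(✓)  1100-(✓)  111-0(✓)
size-2^2 implicants → --000  --110  -1-00  -100-  -11-0  1--00  1-00-  1-1-0  10--0  10-1-  100--
Unchecked terms (primes): --000, --110, -0011, -1-00, -100-, -11-0, 00101, 1--00, 1-00-, 1-1-0, 10--0, 10-1-, 100--
Minterm coverage:
  m0 ⊆ --000 [E]
  m3 ⊆ -0011 [E]
  m5 ⊆ 00101 [E]
  m6 ⊆ --110 [E]
  m8 ⊆ --000,-1-00,-100-
  m12 ⊆ -1-00,-11-0
  m14 ⊆ --110,-11-0
  m16 ⊆ --000,1--00,1-00-,10--0,100--
  m17 ⊆ 1-00-,100--
  m20 ⊆ 1--00,1-1-0,10--0
  m22 ⊆ --110,1-1-0,10--0,10-1-
  m23 ⊆ 10-1- [E]
  m24 ⊆ --000,-1-00,-100-,1--00,1-00-
  m28 ⊆ -1-00,-11-0,1--00,1-1-0
  m30 ⊆ --110,-11-0,1-1-0
E = {--000, --110, -0011, 00101, 10-1-}
Petrick residual → -1-00, 1--00, 1-00-
Cover = c'd'e' + cde' + b'c'de + bd'e' + a'b'cd'e + ad'e' + ac'd' + ab'd  |cover|=8

8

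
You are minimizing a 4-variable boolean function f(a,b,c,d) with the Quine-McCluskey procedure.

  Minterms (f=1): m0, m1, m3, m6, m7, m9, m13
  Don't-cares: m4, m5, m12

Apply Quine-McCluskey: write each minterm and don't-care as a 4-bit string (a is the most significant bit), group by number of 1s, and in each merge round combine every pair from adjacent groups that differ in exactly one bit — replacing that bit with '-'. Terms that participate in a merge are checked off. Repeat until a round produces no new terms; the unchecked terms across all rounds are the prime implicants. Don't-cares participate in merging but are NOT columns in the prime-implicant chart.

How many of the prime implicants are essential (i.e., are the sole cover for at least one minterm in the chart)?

[col 0] 0000*, 0001*, 0011*, 0100*, 0101*, 0110*, 0111*, 1001*, 1100*, 1101*
[col 1] -001*, -100*, -101*, 0-00*, 0-01*, 0-11*, 00-1*, 000-*, 01-0*, 01-1*, 010-*, 011-*, 1-01*, 110-*
[col 2] --01, -10-, 0--1, 0-0-, 01--
Prime implicants: --01, -10-, 0--1, 0-0-, 01--
PI chart (minterm → PIs covering it):
  0 | 0-0-  (sole → essential)
  1 | --01,0--1,0-0-
  3 | 0--1  (sole → essential)
  6 | 01--  (sole → essential)
  7 | 0--1,01--
  9 | --01  (sole → essential)
  13 | --01,-10-
Essential prime implicants: --01, 0--1, 0-0-, 01--

4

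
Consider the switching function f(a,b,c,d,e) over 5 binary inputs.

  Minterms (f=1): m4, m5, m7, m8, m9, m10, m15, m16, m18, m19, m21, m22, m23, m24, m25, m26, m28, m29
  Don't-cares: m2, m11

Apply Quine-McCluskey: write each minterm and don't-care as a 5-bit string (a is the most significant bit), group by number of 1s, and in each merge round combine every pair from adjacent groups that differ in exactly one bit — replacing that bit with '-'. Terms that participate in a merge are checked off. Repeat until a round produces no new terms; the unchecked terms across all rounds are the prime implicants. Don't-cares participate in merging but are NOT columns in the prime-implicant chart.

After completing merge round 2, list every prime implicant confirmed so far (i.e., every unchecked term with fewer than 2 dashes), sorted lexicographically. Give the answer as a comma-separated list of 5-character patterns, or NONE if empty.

size-2^0 implicants → 00010(✓)  00100(✓)  00101(✓)  00111(✓)  01000(✓)  01001(✓)  01010(✓)  01011(✓)  01111(✓)  10000(✓)  10010(✓)  10011(✓)  10101(✓)  10110(✓)  10111(✓)  11000(✓)  11001(✓)  11010(✓)  11100(✓)  11101(✓)
size-2^1 implicants → -0010(✓)  -0101(✓)  -0111(✓)  -1000(✓)  -1001(✓)  -1010(✓)  0-010(✓)  0-111  001-1(✓)  0010-  01-11  010-0(✓)  010-1(✓)  0100-(✓)  0101-(✓)  1-000(✓)  1-010(✓)  1-101  10-10(✓)  10-11(✓)  100-0(✓)  1001-(✓)  101-1(✓)  1011-(✓)  11-00(✓)  11-01(✓)  110-0(✓)  1100-(✓)  1110-(✓)
size-2^2 implicants → --010  -01-1  -10-0  -100-  010--  1-0-0  10-1-  11-0-
Unchecked terms (primes): --010, -01-1, -10-0, -100-, 0-111, 0010-, 01-11, 010--, 1-0-0, 1-101, 10-1-, 11-0-

0-111, 0010-, 01-11, 1-101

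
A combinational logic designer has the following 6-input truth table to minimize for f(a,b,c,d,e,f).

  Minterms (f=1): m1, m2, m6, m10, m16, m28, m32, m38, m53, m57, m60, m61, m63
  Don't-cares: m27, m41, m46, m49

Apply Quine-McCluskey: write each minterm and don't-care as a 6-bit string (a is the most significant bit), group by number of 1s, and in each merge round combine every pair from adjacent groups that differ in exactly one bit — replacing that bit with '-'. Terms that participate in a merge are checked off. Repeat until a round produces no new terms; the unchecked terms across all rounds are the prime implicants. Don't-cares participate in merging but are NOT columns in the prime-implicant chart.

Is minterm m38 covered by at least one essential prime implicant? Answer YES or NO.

NO

Round 0: 000001 000010✓ 000110✓ 001010✓ 010000 011011 011100✓ 100000 100110✓ 101001✓ 101110✓ 110001✓ 110101✓ 111001✓ 111100✓ 111101✓ 111111✓
Round 1: -00110 -11100 00-010 000-10 1-1001 10-110 11-001✓ 11-101✓ 110-01✓ 111-01✓ 1111-1 11110-
Round 2: 11--01
PIs = {-00110, -11100, 00-010, 000-10, 000001, 010000, 011011, 1-1001, 10-110, 100000, 11--01, 1111-1, 11110-}
Coverage chart:
  m1: 000001 ←essential
  m2: 00-010,000-10
  m6: -00110,000-10
  m10: 00-010 ←essential
  m16: 010000 ←essential
  m28: -11100 ←essential
  m32: 100000 ←essential
  m38: -00110,10-110
  m53: 11--01 ←essential
  m57: 1-1001,11--01
  m60: -11100,11110-
  m61: 11--01,1111-1,11110-
  m63: 1111-1 ←essential
Essential: -11100, 00-010, 000001, 010000, 100000, 11--01, 1111-1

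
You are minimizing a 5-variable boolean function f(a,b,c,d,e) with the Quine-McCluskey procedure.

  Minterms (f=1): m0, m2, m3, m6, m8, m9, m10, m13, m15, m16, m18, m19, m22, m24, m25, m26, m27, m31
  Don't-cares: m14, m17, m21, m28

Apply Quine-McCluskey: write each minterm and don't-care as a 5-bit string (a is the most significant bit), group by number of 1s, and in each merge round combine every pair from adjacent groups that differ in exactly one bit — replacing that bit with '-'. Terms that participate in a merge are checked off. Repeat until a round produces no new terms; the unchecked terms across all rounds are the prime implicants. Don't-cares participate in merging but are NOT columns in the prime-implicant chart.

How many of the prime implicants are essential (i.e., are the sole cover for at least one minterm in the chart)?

3

[col 0] 00000*, 00010*, 00011*, 00110*, 01000*, 01001*, 01010*, 01101*, 01110*, 01111*, 10000*, 10001*, 10010*, 10011*, 10101*, 10110*, 11000*, 11001*, 11010*, 11011*, 11100*, 11111*
[col 1] -0000*, -0010*, -0011*, -0110*, -1000*, -1001*, -1010*, -1111, 0-000*, 0-010*, 0-110*, 00-10*, 000-0*, 0001-*, 01-01, 01-10*, 010-0*, 0100-*, 011-1, 0111-, 1-000*, 1-001*, 1-010*, 1-011*, 10-01, 10-10*, 100-0*, 100-1*, 1000-*, 1001-*, 11-00, 11-11, 110-0*, 110-1*, 1100-*, 1101-*
[col 2] --000*, --010*, -0-10, -00-0*, -001-, -10-0*, -100-, 0--10, 0-0-0*, 1-0-0*, 1-0-1*, 1-00-*, 1-01-*, 100--*, 110--*
[col 3] --0-0, 1-0--
Prime implicants: --0-0, -0-10, -001-, -100-, -1111, 0--10, 01-01, 011-1, 0111-, 1-0--, 10-01, 11-00, 11-11
PI chart (minterm → PIs covering it):
  0 | --0-0  (sole → essential)
  2 | --0-0,-0-10,-001-,0--10
  3 | -001-  (sole → essential)
  6 | -0-10,0--10
  8 | --0-0,-100-
  9 | -100-,01-01
  10 | --0-0,0--10
  13 | 01-01,011-1
  15 | -1111,011-1,0111-
  16 | --0-0,1-0--
  18 | --0-0,-0-10,-001-,1-0--
  19 | -001-,1-0--
  22 | -0-10  (sole → essential)
  24 | --0-0,-100-,1-0--,11-00
  25 | -100-,1-0--
  26 | --0-0,1-0--
  27 | 1-0--,11-11
  31 | -1111,11-11
Essential prime implicants: --0-0, -0-10, -001-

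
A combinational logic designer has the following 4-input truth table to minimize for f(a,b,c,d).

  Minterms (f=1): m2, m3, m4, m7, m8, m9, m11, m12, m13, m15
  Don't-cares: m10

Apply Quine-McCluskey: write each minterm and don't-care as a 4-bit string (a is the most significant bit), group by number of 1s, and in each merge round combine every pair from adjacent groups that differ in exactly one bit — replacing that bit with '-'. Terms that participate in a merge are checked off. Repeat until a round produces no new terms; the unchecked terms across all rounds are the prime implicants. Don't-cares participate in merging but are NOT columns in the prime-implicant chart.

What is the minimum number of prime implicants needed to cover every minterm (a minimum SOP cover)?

Round 0: 0010✓ 0011✓ 0100✓ 0111✓ 1000✓ 1001✓ 1010✓ 1011✓ 1100✓ 1101✓ 1111✓
Round 1: -010✓ -011✓ -100 -111✓ 0-11✓ 001-✓ 1-00✓ 1-01✓ 1-11✓ 10-0✓ 10-1✓ 100-✓ 101-✓ 11-1✓ 110-✓
Round 2: --11 -01- 1--1 1-0- 10--
PIs = {--11, -01-, -100, 1--1, 1-0-, 10--}
Coverage chart:
  m2: -01- ←essential
  m3: --11,-01-
  m4: -100 ←essential
  m7: --11 ←essential
  m8: 1-0-,10--
  m9: 1--1,1-0-,10--
  m11: --11,-01-,1--1,10--
  m12: -100,1-0-
  m13: 1--1,1-0-
  m15: --11,1--1
Essential: --11, -01-, -100
Petrick residual → 1-0-
Min cover (4 terms): cd + b'c + bc'd' + ac'

4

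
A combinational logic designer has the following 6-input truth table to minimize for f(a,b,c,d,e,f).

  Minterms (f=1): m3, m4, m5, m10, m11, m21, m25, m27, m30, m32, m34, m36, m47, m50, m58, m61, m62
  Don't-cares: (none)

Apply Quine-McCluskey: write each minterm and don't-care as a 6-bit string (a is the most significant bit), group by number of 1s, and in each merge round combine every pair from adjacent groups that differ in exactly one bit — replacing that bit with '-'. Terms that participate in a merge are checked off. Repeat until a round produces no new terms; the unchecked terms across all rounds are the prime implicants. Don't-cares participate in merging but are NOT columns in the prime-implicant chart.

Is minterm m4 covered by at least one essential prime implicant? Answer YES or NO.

NO

Round 0: 000011✓ 000100✓ 000101✓ 001010✓ 001011✓ 010101✓ 011001✓ 011011✓ 011110✓ 100000✓ 100010✓ 100100✓ 101111 110010✓ 111010✓ 111101 111110✓
Round 1: -00100 -11110 0-0101 0-1011 00-011 00010- 00101- 0110-1 1-0010 100-00 1000-0 11-010 111-10
PIs = {-00100, -11110, 0-0101, 0-1011, 00-011, 00010-, 00101-, 0110-1, 1-0010, 100-00, 1000-0, 101111, 11-010, 111-10, 111101}
Coverage chart:
  m3: 00-011 ←essential
  m4: -00100,00010-
  m5: 0-0101,00010-
  m10: 00101- ←essential
  m11: 0-1011,00-011,00101-
  m21: 0-0101 ←essential
  m25: 0110-1 ←essential
  m27: 0-1011,0110-1
  m30: -11110 ←essential
  m32: 100-00,1000-0
  m34: 1-0010,1000-0
  m36: -00100,100-00
  m47: 101111 ←essential
  m50: 1-0010,11-010
  m58: 11-010,111-10
  m61: 111101 ←essential
  m62: -11110,111-10
Essential: -11110, 0-0101, 00-011, 00101-, 0110-1, 101111, 111101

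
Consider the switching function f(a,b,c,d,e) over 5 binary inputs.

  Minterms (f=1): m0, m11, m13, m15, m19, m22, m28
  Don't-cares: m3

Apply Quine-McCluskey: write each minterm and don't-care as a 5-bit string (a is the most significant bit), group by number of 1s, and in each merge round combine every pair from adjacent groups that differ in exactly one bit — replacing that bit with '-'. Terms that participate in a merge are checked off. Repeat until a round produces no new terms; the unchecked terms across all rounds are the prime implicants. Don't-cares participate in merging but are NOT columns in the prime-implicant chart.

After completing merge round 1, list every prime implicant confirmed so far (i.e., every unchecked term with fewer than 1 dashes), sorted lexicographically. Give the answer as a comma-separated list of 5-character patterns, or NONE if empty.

00000, 10110, 11100

[col 0] 00000, 00011*, 01011*, 01101*, 01111*, 10011*, 10110, 11100
[col 1] -0011, 0-011, 01-11, 011-1
Prime implicants: -0011, 0-011, 00000, 01-11, 011-1, 10110, 11100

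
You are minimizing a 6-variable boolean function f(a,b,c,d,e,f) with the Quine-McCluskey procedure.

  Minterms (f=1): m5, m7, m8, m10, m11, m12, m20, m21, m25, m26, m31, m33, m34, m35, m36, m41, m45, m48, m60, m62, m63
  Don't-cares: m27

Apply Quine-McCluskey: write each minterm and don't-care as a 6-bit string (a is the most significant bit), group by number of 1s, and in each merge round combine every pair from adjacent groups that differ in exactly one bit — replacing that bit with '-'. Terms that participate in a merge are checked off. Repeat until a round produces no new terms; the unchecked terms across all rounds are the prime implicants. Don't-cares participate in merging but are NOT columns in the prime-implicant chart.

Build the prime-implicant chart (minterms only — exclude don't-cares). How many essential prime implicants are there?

10

[col 0] 000101*, 000111*, 001000*, 001010*, 001011*, 001100*, 010100*, 010101*, 011001*, 011010*, 011011*, 011111*, 100001*, 100010*, 100011*, 100100, 101001*, 101101*, 110000, 111100*, 111110*, 111111*
[col 1] -11111, 0-0101, 0-1010*, 0-1011*, 0001-1, 001-00, 0010-0, 00101-*, 01010-, 011-11, 0110-1, 01101-*, 10-001, 1000-1, 10001-, 101-01, 1111-0, 11111-
[col 2] 0-101-
Prime implicants: -11111, 0-0101, 0-101-, 0001-1, 001-00, 0010-0, 01010-, 011-11, 0110-1, 10-001, 1000-1, 10001-, 100100, 101-01, 110000, 1111-0, 11111-
PI chart (minterm → PIs covering it):
  5 | 0-0101,0001-1
  7 | 0001-1  (sole → essential)
  8 | 001-00,0010-0
  10 | 0-101-,0010-0
  11 | 0-101-  (sole → essential)
  12 | 001-00  (sole → essential)
  20 | 01010-  (sole → essential)
  21 | 0-0101,01010-
  25 | 0110-1  (sole → essential)
  26 | 0-101-  (sole → essential)
  31 | -11111,011-11
  33 | 10-001,1000-1
  34 | 10001-  (sole → essential)
  35 | 1000-1,10001-
  36 | 100100  (sole → essential)
  41 | 10-001,101-01
  45 | 101-01  (sole → essential)
  48 | 110000  (sole → essential)
  60 | 1111-0  (sole → essential)
  62 | 1111-0,11111-
  63 | -11111,11111-
Essential prime implicants: 0-101-, 0001-1, 001-00, 01010-, 0110-1, 10001-, 100100, 101-01, 110000, 1111-0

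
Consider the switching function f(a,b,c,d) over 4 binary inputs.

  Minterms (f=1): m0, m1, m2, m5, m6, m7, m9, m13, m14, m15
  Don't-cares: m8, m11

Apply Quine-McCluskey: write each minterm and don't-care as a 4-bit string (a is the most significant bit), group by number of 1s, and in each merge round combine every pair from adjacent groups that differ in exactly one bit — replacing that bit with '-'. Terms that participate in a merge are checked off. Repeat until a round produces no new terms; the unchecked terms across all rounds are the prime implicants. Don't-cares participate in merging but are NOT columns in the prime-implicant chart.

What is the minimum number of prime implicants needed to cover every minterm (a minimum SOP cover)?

Round 0: 0000✓ 0001✓ 0010✓ 0101✓ 0110✓ 0111✓ 1000✓ 1001✓ 1011✓ 1101✓ 1110✓ 1111✓
Round 1: -000✓ -001✓ -101✓ -110✓ -111✓ 0-01✓ 0-10 00-0 000-✓ 01-1✓ 011-✓ 1-01✓ 1-11✓ 10-1✓ 100-✓ 11-1✓ 111-✓
Round 2: --01 -00- -1-1 -11- 1--1
PIs = {--01, -00-, -1-1, -11-, 0-10, 00-0, 1--1}
Coverage chart:
  m0: -00-,00-0
  m1: --01,-00-
  m2: 0-10,00-0
  m5: --01,-1-1
  m6: -11-,0-10
  m7: -1-1,-11-
  m9: --01,-00-,1--1
  m13: --01,-1-1,1--1
  m14: -11- ←essential
  m15: -1-1,-11-,1--1
Essential: -11-
Petrick residual → --01, 00-0
Min cover (3 terms): c'd + bc + a'b'd'

3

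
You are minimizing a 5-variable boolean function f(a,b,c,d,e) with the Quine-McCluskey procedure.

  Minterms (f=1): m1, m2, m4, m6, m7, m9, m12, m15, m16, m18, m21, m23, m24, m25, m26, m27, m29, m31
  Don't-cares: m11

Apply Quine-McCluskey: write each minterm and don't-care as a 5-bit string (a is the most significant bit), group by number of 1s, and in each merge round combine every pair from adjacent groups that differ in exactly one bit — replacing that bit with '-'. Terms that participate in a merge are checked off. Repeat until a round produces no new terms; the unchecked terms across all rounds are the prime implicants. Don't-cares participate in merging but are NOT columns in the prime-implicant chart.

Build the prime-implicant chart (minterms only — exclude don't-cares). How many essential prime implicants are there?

4

Round 0: 00001✓ 00010✓ 00100✓ 00110✓ 00111✓ 01001✓ 01011✓ 01100✓ 01111✓ 10000✓ 10010✓ 10101✓ 10111✓ 11000✓ 11001✓ 11010✓ 11011✓ 11101✓ 11111✓
Round 1: -0010 -0111✓ -1001✓ -1011✓ -1111✓ 0-001 0-100 0-111✓ 00-10 001-0 0011- 01-11✓ 010-1✓ 1-000✓ 1-010✓ 1-101✓ 1-111✓ 100-0✓ 101-1✓ 11-01✓ 11-11✓ 110-0✓ 110-1✓ 1100-✓ 1101-✓ 111-1✓
Round 2: --111 -1-11 -10-1 1-0-0 1-1-1 11--1 110--
PIs = {--111, -0010, -1-11, -10-1, 0-001, 0-100, 00-10, 001-0, 0011-, 1-0-0, 1-1-1, 11--1, 110--}
Coverage chart:
  m1: 0-001 ←essential
  m2: -0010,00-10
  m4: 0-100,001-0
  m6: 00-10,001-0,0011-
  m7: --111,0011-
  m9: -10-1,0-001
  m12: 0-100 ←essential
  m15: --111,-1-11
  m16: 1-0-0 ←essential
  m18: -0010,1-0-0
  m21: 1-1-1 ←essential
  m23: --111,1-1-1
  m24: 1-0-0,110--
  m25: -10-1,11--1,110--
  m26: 1-0-0,110--
  m27: -1-11,-10-1,11--1,110--
  m29: 1-1-1,11--1
  m31: --111,-1-11,1-1-1,11--1
Essential: 0-001, 0-100, 1-0-0, 1-1-1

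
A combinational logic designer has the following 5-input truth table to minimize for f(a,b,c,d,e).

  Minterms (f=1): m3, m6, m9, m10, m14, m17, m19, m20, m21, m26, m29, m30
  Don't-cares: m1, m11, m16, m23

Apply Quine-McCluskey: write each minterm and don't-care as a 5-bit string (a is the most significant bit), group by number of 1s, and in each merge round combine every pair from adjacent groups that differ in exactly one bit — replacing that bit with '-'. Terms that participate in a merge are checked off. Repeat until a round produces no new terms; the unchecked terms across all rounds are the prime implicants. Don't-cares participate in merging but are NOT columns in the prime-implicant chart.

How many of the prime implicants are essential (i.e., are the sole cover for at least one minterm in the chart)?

size-2^0 implicants → 00001(✓)  00011(✓)  00110(✓)  01001(✓)  01010(✓)  01011(✓)  01110(✓)  10000(✓)  10001(✓)  10011(✓)  10100(✓)  10101(✓)  10111(✓)  11010(✓)  11101(✓)  11110(✓)
size-2^1 implicants → -0001(✓)  -0011(✓)  -1010(✓)  -1110(✓)  0-001(✓)  0-011(✓)  0-110  000-1(✓)  01-10(✓)  010-1(✓)  0101-  1-101  10-00(✓)  10-01(✓)  10-11(✓)  100-1(✓)  1000-(✓)  101-1(✓)  1010-(✓)  11-10(✓)
size-2^2 implicants → -00-1  -1-10  0-0-1  10--1  10-0-
Unchecked terms (primes): -00-1, -1-10, 0-0-1, 0-110, 0101-, 1-101, 10--1, 10-0-
Minterm coverage:
  m3 ⊆ -00-1,0-0-1
  m6 ⊆ 0-110 [E]
  m9 ⊆ 0-0-1 [E]
  m10 ⊆ -1-10,0101-
  m14 ⊆ -1-10,0-110
  m17 ⊆ -00-1,10--1,10-0-
  m19 ⊆ -00-1,10--1
  m20 ⊆ 10-0- [E]
  m21 ⊆ 1-101,10--1,10-0-
  m26 ⊆ -1-10 [E]
  m29 ⊆ 1-101 [E]
  m30 ⊆ -1-10 [E]
E = {-1-10, 0-0-1, 0-110, 1-101, 10-0-}

5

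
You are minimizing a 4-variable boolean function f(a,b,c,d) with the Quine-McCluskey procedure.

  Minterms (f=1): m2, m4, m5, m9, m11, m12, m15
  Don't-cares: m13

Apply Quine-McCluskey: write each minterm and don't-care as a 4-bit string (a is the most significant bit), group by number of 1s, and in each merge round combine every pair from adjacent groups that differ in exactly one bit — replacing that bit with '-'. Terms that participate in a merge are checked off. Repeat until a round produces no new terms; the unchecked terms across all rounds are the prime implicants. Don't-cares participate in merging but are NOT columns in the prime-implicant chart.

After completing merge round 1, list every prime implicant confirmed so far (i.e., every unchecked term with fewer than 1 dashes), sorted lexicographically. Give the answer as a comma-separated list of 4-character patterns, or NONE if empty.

0010

Round 0: 0010 0100✓ 0101✓ 1001✓ 1011✓ 1100✓ 1101✓ 1111✓
Round 1: -100✓ -101✓ 010-✓ 1-01✓ 1-11✓ 10-1✓ 11-1✓ 110-✓
Round 2: -10- 1--1
PIs = {-10-, 0010, 1--1}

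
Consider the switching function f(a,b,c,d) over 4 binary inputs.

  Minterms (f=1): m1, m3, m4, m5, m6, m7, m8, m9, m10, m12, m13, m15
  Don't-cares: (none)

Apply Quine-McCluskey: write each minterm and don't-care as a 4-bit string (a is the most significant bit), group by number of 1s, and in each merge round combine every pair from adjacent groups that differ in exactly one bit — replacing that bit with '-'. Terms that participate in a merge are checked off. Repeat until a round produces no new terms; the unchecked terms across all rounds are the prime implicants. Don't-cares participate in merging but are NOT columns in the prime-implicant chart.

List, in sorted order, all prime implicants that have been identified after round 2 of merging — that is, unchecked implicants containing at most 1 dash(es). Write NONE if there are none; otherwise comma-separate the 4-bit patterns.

size-2^0 implicants → 0001(✓)  0011(✓)  0100(✓)  0101(✓)  0110(✓)  0111(✓)  1000(✓)  1001(✓)  1010(✓)  1100(✓)  1101(✓)  1111(✓)
size-2^1 implicants → -001(✓)  -100(✓)  -101(✓)  -111(✓)  0-01(✓)  0-11(✓)  00-1(✓)  01-0(✓)  01-1(✓)  010-(✓)  011-(✓)  1-00(✓)  1-01(✓)  10-0  100-(✓)  11-1(✓)  110-(✓)
size-2^2 implicants → --01  -1-1  -10-  0--1  01--  1-0-
Unchecked terms (primes): --01, -1-1, -10-, 0--1, 01--, 1-0-, 10-0

10-0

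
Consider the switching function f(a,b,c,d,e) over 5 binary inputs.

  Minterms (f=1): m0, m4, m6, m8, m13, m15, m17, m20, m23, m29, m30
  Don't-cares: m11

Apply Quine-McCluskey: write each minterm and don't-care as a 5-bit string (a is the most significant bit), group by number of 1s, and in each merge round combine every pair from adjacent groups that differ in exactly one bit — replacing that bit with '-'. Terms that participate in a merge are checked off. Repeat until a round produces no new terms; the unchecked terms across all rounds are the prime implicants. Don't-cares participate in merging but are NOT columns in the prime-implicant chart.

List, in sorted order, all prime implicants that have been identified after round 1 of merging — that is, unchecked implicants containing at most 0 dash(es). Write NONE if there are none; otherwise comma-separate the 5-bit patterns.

10001, 10111, 11110

Round 0: 00000✓ 00100✓ 00110✓ 01000✓ 01011✓ 01101✓ 01111✓ 10001 10100✓ 10111 11101✓ 11110
Round 1: -0100 -1101 0-000 00-00 001-0 01-11 011-1
PIs = {-0100, -1101, 0-000, 00-00, 001-0, 01-11, 011-1, 10001, 10111, 11110}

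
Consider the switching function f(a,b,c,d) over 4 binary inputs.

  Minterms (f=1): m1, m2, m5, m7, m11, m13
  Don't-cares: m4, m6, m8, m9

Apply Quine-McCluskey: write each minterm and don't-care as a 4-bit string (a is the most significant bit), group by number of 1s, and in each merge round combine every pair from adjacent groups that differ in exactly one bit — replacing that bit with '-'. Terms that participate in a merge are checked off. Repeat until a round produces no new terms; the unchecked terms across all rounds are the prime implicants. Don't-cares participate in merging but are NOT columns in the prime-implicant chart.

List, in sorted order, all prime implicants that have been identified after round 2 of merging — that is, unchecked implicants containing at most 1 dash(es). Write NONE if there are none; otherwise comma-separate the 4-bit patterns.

Round 0: 0001✓ 0010✓ 0100✓ 0101✓ 0110✓ 0111✓ 1000✓ 1001✓ 1011✓ 1101✓
Round 1: -001✓ -101✓ 0-01✓ 0-10 01-0✓ 01-1✓ 010-✓ 011-✓ 1-01✓ 10-1 100-
Round 2: --01 01--
PIs = {--01, 0-10, 01--, 10-1, 100-}

0-10, 10-1, 100-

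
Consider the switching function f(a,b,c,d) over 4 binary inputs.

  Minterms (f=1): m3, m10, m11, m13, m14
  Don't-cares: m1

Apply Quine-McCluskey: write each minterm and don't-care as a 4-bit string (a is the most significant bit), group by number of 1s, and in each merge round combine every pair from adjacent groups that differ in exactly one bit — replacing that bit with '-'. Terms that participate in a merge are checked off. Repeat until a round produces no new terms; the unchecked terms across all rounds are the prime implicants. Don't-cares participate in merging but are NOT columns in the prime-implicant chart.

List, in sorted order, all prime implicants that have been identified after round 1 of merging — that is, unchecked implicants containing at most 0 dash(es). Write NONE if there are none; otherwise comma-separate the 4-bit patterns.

1101

[col 0] 0001*, 0011*, 1010*, 1011*, 1101, 1110*
[col 1] -011, 00-1, 1-10, 101-
Prime implicants: -011, 00-1, 1-10, 101-, 1101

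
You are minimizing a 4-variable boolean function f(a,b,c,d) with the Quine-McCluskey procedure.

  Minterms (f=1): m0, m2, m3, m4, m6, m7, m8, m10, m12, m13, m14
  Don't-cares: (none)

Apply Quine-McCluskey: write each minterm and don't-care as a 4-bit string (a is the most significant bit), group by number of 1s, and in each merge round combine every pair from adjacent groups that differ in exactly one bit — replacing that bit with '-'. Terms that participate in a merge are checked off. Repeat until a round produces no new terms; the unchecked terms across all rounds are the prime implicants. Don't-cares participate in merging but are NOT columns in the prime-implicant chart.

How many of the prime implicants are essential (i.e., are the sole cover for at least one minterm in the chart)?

3

Round 0: 0000✓ 0010✓ 0011✓ 0100✓ 0110✓ 0111✓ 1000✓ 1010✓ 1100✓ 1101✓ 1110✓
Round 1: -000✓ -010✓ -100✓ -110✓ 0-00✓ 0-10✓ 0-11✓ 00-0✓ 001-✓ 01-0✓ 011-✓ 1-00✓ 1-10✓ 10-0✓ 11-0✓ 110-
Round 2: --00✓ --10✓ -0-0✓ -1-0✓ 0--0✓ 0-1- 1--0✓
Round 3: ---0
PIs = {---0, 0-1-, 110-}
Coverage chart:
  m0: ---0 ←essential
  m2: ---0,0-1-
  m3: 0-1- ←essential
  m4: ---0 ←essential
  m6: ---0,0-1-
  m7: 0-1- ←essential
  m8: ---0 ←essential
  m10: ---0 ←essential
  m12: ---0,110-
  m13: 110- ←essential
  m14: ---0 ←essential
Essential: ---0, 0-1-, 110-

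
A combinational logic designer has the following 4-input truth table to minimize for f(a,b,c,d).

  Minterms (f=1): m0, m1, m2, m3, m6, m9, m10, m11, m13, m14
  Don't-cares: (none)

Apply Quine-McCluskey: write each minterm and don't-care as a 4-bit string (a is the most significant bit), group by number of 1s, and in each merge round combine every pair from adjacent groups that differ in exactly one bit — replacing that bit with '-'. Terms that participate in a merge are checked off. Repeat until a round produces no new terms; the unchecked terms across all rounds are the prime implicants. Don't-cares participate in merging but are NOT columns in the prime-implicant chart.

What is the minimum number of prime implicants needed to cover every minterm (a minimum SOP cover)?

4

size-2^0 implicants → 0000(✓)  0001(✓)  0010(✓)  0011(✓)  0110(✓)  1001(✓)  1010(✓)  1011(✓)  1101(✓)  1110(✓)
size-2^1 implicants → -001(✓)  -010(✓)  -011(✓)  -110(✓)  0-10(✓)  00-0(✓)  00-1(✓)  000-(✓)  001-(✓)  1-01  1-10(✓)  10-1(✓)  101-(✓)
size-2^2 implicants → --10  -0-1  -01-  00--
Unchecked terms (primes): --10, -0-1, -01-, 00--, 1-01
Minterm coverage:
  m0 ⊆ 00-- [E]
  m1 ⊆ -0-1,00--
  m2 ⊆ --10,-01-,00--
  m3 ⊆ -0-1,-01-,00--
  m6 ⊆ --10 [E]
  m9 ⊆ -0-1,1-01
  m10 ⊆ --10,-01-
  m11 ⊆ -0-1,-01-
  m13 ⊆ 1-01 [E]
  m14 ⊆ --10 [E]
E = {--10, 00--, 1-01}
Petrick residual → -0-1
Cover = cd' + b'd + a'b' + ac'd  |cover|=4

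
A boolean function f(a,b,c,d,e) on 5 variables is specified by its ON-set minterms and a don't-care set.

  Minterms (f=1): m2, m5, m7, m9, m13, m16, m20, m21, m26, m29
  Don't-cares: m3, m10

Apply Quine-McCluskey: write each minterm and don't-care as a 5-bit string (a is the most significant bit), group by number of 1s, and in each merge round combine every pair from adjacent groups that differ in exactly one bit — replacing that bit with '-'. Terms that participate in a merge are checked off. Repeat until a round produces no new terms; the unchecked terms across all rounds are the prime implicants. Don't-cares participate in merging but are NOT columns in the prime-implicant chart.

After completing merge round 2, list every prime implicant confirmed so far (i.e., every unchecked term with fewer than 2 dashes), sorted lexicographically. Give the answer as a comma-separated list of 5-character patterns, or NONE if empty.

size-2^0 implicants → 00010(✓)  00011(✓)  00101(✓)  00111(✓)  01001(✓)  01010(✓)  01101(✓)  10000(✓)  10100(✓)  10101(✓)  11010(✓)  11101(✓)
size-2^1 implicants → -0101(✓)  -1010  -1101(✓)  0-010  0-101(✓)  00-11  0001-  001-1  01-01  1-101(✓)  10-00  1010-
size-2^2 implicants → --101
Unchecked terms (primes): --101, -1010, 0-010, 00-11, 0001-, 001-1, 01-01, 10-00, 1010-

-1010, 0-010, 00-11, 0001-, 001-1, 01-01, 10-00, 1010-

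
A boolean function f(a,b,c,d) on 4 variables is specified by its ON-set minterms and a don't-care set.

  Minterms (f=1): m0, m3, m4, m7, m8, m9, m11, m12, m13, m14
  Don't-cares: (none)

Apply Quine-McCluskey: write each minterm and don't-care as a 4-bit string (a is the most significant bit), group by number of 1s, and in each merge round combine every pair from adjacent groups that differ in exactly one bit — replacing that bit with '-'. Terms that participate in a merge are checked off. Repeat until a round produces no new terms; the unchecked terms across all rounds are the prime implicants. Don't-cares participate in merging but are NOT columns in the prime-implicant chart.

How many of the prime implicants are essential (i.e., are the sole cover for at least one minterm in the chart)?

4

Round 0: 0000✓ 0011✓ 0100✓ 0111✓ 1000✓ 1001✓ 1011✓ 1100✓ 1101✓ 1110✓
Round 1: -000✓ -011 -100✓ 0-00✓ 0-11 1-00✓ 1-01✓ 10-1 100-✓ 11-0 110-✓
Round 2: --00 1-0-
PIs = {--00, -011, 0-11, 1-0-, 10-1, 11-0}
Coverage chart:
  m0: --00 ←essential
  m3: -011,0-11
  m4: --00 ←essential
  m7: 0-11 ←essential
  m8: --00,1-0-
  m9: 1-0-,10-1
  m11: -011,10-1
  m12: --00,1-0-,11-0
  m13: 1-0- ←essential
  m14: 11-0 ←essential
Essential: --00, 0-11, 1-0-, 11-0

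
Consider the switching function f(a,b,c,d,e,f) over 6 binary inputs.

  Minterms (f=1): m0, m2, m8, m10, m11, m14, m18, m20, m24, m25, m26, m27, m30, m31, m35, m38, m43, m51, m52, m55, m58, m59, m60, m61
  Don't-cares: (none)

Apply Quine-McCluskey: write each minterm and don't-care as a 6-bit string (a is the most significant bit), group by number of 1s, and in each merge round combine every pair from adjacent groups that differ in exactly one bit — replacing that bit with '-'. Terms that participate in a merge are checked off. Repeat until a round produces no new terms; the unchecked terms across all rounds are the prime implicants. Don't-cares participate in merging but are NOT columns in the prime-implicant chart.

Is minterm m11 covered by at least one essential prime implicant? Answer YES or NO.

NO

size-2^0 implicants → 000000(✓)  000010(✓)  001000(✓)  001010(✓)  001011(✓)  001110(✓)  010010(✓)  010100(✓)  011000(✓)  011001(✓)  011010(✓)  011011(✓)  011110(✓)  011111(✓)  100011(✓)  100110  101011(✓)  110011(✓)  110100(✓)  110111(✓)  111010(✓)  111011(✓)  111100(✓)  111101(✓)
size-2^1 implicants → -01011(✓)  -10100  -11010(✓)  -11011(✓)  0-0010(✓)  0-1000(✓)  0-1010(✓)  0-1011(✓)  0-1110(✓)  00-000(✓)  00-010(✓)  0000-0(✓)  001-10(✓)  0010-0(✓)  00101-(✓)  01-010(✓)  011-10(✓)  011-11(✓)  0110-0(✓)  0110-1(✓)  01100-(✓)  01101-(✓)  01111-(✓)  1-0011(✓)  1-1011(✓)  10-011(✓)  11-011(✓)  11-100  110-11  11101-(✓)  11110-
size-2^2 implicants → --1011  -1101-  0--010  0-1-10  0-10-0  0-101-  00-0-0  011-1-  0110--  1--011
Unchecked terms (primes): --1011, -10100, -1101-, 0--010, 0-1-10, 0-10-0, 0-101-, 00-0-0, 011-1-, 0110--, 1--011, 100110, 11-100, 110-11, 11110-
Minterm coverage:
  m0 ⊆ 00-0-0 [E]
  m2 ⊆ 0--010,00-0-0
  m8 ⊆ 0-10-0,00-0-0
  m10 ⊆ 0--010,0-1-10,0-10-0,0-101-,00-0-0
  m11 ⊆ --1011,0-101-
  m14 ⊆ 0-1-10 [E]
  m18 ⊆ 0--010 [E]
  m20 ⊆ -10100 [E]
  m24 ⊆ 0-10-0,0110--
  m25 ⊆ 0110-- [E]
  m26 ⊆ -1101-,0--010,0-1-10,0-10-0,0-101-,011-1-,0110--
  m27 ⊆ --1011,-1101-,0-101-,011-1-,0110--
  m30 ⊆ 0-1-10,011-1-
  m31 ⊆ 011-1- [E]
  m35 ⊆ 1--011 [E]
  m38 ⊆ 100110 [E]
  m43 ⊆ --1011,1--011
  m51 ⊆ 1--011,110-11
  m52 ⊆ -10100,11-100
  m55 ⊆ 110-11 [E]
  m58 ⊆ -1101- [E]
  m59 ⊆ --1011,-1101-,1--011
  m60 ⊆ 11-100,11110-
  m61 ⊆ 11110- [E]
E = {-10100, -1101-, 0--010, 0-1-10, 00-0-0, 011-1-, 0110--, 1--011, 100110, 110-11, 11110-}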